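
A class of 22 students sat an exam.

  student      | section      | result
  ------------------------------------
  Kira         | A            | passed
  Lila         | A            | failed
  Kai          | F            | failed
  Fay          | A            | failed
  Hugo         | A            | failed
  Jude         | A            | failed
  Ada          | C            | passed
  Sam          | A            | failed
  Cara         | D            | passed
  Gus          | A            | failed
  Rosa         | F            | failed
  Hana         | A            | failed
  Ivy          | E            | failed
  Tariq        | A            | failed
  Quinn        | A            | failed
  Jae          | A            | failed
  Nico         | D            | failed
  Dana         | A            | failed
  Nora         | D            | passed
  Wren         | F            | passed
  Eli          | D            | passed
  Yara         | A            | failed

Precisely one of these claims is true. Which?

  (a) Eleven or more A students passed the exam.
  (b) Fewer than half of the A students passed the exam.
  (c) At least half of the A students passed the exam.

|A| = 13, |A ∩ B| = 1, |A ∖ B| = 12.
(a) requires |A ∩ B| ≥ 11: false.
(b) requires |A ∩ B| < |A ∖ B|: true.
(c) requires |A ∩ B| ≥ |A ∖ B|: false.

(b)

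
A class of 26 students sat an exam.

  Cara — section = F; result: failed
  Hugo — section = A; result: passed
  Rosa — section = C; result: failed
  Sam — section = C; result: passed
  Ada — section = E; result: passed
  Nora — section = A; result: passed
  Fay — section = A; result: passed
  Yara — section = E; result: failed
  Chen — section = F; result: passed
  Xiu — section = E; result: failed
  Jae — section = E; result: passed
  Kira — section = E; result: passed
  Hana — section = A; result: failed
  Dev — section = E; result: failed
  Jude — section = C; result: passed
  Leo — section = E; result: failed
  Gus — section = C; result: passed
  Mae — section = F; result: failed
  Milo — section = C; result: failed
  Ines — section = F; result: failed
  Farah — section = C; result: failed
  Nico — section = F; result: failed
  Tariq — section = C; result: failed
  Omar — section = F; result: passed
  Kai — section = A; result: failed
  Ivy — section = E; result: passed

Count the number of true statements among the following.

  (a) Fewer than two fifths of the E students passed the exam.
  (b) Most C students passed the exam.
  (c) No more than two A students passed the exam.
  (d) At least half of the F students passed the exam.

0

(a) E: |A| = 8, |A ∩ B| = 4; needs |A ∩ B| / |A| < 2/5 — false.
(b) C: |A| = 7, |A ∩ B| = 3; needs |A ∩ B| > |A ∖ B| — false.
(c) A: |A| = 5, |A ∩ B| = 3; needs |A ∩ B| ≤ 2 — false.
(d) F: |A| = 6, |A ∩ B| = 2; needs |A ∩ B| ≥ |A ∖ B| — false.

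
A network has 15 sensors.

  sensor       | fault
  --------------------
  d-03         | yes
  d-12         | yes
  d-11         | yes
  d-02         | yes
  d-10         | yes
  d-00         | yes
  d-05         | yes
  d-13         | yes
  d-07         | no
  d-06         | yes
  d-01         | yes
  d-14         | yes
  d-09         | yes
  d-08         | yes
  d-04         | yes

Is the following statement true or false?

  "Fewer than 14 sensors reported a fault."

The determiner here denotes the relation: |A ∩ B| < 14.
|A| = 15, |A ∩ B| = 14, |A ∖ B| = 1.
|A ∩ B| = 14, so the statement is false.

False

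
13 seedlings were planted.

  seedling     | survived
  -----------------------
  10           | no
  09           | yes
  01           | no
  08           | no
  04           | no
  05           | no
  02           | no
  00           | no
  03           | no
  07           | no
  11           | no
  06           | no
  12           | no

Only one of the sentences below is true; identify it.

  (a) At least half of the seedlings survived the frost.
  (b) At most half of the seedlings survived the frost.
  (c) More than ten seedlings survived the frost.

|A| = 13, |A ∩ B| = 1, |A ∖ B| = 12.
(a) requires |A ∩ B| ≥ |A ∖ B|: false.
(b) requires |A ∩ B| ≤ |A ∖ B|: true.
(c) requires |A ∩ B| > 10: false.

(b)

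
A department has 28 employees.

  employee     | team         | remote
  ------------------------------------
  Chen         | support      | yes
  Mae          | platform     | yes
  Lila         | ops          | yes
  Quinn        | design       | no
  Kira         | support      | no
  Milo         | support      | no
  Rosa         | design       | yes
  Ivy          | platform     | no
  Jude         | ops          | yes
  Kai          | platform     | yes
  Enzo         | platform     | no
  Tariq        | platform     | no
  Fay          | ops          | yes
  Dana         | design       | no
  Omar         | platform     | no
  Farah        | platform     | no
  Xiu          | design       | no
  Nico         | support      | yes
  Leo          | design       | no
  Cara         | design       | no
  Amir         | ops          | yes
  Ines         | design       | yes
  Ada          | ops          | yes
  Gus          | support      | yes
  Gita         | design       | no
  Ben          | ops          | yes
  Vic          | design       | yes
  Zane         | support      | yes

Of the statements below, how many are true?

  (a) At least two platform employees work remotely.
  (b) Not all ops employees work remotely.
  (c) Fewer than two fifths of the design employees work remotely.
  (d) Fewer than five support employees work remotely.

(a) platform: |A| = 7, |A ∩ B| = 2; needs |A ∩ B| ≥ 2 — true.
(b) ops: |A| = 6, |A ∩ B| = 6; needs A ⊄ B (|A ∖ B| ≥ 1) — false.
(c) design: |A| = 9, |A ∩ B| = 3; needs |A ∩ B| / |A| < 2/5 — true.
(d) support: |A| = 6, |A ∩ B| = 4; needs |A ∩ B| < 5 — true.

3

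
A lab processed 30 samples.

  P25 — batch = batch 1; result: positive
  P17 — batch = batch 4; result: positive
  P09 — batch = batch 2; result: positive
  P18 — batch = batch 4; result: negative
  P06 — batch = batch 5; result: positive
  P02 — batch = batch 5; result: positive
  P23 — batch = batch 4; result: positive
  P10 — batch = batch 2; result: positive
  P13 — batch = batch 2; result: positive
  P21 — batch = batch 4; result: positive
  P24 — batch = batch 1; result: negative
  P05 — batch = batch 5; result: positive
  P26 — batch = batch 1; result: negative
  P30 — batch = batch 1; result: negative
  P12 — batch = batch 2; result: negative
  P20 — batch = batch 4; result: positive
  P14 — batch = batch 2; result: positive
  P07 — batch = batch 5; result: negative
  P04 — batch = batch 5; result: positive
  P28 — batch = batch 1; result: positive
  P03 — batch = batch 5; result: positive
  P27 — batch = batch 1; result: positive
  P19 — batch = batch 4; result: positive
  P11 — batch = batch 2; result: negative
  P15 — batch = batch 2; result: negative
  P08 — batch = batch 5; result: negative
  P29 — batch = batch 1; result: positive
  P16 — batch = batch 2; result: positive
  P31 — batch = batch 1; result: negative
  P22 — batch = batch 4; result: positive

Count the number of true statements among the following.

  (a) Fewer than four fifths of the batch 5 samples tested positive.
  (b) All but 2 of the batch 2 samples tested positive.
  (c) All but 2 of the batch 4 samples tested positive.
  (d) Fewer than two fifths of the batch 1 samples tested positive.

(a) batch 5: |A| = 7, |A ∩ B| = 5; needs |A ∩ B| / |A| < 4/5 — true.
(b) batch 2: |A| = 8, |A ∩ B| = 5; needs |A ∖ B| = 2 — false.
(c) batch 4: |A| = 7, |A ∩ B| = 6; needs |A ∖ B| = 2 — false.
(d) batch 1: |A| = 8, |A ∩ B| = 4; needs |A ∩ B| / |A| < 2/5 — false.

1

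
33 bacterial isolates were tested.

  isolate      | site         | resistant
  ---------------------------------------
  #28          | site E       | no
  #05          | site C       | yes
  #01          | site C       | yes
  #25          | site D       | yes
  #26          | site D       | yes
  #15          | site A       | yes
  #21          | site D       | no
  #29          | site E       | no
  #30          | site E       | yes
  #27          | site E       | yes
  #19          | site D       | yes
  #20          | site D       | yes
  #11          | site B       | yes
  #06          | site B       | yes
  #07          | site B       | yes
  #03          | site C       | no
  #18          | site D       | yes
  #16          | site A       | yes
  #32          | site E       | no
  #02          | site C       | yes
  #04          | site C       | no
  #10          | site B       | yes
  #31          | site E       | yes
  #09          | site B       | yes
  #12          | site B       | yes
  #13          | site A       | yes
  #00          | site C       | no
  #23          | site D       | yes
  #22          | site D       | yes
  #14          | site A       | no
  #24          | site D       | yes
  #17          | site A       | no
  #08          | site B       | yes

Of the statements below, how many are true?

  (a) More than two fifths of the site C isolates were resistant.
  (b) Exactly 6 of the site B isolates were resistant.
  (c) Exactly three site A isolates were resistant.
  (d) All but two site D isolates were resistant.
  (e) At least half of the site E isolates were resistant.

(a) site C: |A| = 6, |A ∩ B| = 3; needs |A ∩ B| / |A| > 2/5 — true.
(b) site B: |A| = 7, |A ∩ B| = 7; needs |A ∩ B| = 6 — false.
(c) site A: |A| = 5, |A ∩ B| = 3; needs |A ∩ B| = 3 — true.
(d) site D: |A| = 9, |A ∩ B| = 8; needs |A ∖ B| = 2 — false.
(e) site E: |A| = 6, |A ∩ B| = 3; needs |A ∩ B| ≥ |A ∖ B| — true.

3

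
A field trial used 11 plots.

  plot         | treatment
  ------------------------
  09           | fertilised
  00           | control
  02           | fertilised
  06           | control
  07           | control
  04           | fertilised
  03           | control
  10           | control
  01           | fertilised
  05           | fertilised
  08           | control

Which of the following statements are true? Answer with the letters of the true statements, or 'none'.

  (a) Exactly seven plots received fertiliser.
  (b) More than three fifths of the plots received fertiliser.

|A| = 11, |A ∩ B| = 5, |A ∖ B| = 6.
(a) |A ∩ B| = 7: fails.
(b) |A ∩ B| / |A| > 3/5: fails.

none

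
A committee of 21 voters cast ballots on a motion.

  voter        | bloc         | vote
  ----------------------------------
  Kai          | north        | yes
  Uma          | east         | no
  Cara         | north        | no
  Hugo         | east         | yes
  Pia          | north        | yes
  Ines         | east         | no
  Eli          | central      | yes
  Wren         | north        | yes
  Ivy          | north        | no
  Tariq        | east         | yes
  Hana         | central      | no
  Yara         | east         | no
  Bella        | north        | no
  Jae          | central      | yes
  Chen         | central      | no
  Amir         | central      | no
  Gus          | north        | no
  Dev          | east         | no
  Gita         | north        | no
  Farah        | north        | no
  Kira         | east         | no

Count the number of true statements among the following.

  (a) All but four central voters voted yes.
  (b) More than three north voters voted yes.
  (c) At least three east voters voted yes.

(a) central: |A| = 5, |A ∩ B| = 2; needs |A ∖ B| = 4 — false.
(b) north: |A| = 9, |A ∩ B| = 3; needs |A ∩ B| > 3 — false.
(c) east: |A| = 7, |A ∩ B| = 2; needs |A ∩ B| ≥ 3 — false.

0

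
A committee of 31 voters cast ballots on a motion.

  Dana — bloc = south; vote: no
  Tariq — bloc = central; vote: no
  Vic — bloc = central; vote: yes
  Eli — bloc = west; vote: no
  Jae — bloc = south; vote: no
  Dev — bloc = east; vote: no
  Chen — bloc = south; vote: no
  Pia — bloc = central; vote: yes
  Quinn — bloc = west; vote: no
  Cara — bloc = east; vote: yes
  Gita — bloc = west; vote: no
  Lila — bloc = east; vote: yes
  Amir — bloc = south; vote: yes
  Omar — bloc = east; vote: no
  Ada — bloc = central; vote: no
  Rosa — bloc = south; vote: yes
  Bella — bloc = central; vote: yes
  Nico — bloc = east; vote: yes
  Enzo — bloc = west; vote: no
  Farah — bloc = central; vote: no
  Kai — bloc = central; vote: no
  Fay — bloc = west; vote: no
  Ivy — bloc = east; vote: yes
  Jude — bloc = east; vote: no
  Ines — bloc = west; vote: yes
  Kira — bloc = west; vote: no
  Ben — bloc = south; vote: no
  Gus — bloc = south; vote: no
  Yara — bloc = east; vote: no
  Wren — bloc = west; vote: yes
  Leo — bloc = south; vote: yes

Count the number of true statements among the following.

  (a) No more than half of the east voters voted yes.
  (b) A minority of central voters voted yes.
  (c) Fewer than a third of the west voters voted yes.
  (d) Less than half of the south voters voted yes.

4

(a) east: |A| = 8, |A ∩ B| = 4; needs |A ∩ B| ≤ |A ∖ B| — true.
(b) central: |A| = 7, |A ∩ B| = 3; needs |A ∩ B| < |A ∖ B| — true.
(c) west: |A| = 8, |A ∩ B| = 2; needs |A ∩ B| / |A| < 1/3 — true.
(d) south: |A| = 8, |A ∩ B| = 3; needs |A ∩ B| < |A ∖ B| — true.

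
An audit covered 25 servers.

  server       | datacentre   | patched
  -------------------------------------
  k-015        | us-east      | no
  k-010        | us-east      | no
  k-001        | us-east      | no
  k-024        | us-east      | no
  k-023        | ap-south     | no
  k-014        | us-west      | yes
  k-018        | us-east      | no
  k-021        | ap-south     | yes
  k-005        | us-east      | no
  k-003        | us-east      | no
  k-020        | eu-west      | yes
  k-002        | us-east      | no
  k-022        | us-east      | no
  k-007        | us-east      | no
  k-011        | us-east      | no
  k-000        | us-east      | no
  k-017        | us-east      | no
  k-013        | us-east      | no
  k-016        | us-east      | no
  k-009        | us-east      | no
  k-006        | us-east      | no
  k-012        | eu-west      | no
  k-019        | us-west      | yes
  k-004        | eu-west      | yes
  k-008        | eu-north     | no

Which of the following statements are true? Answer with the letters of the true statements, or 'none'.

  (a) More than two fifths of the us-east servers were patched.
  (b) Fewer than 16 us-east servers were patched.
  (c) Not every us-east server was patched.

(b), (c)

|A| = 17, |A ∩ B| = 0, |A ∖ B| = 17.
(a) |A ∩ B| / |A| > 2/5: fails.
(b) |A ∩ B| < 16: holds.
(c) A ⊄ B (|A ∖ B| ≥ 1): holds.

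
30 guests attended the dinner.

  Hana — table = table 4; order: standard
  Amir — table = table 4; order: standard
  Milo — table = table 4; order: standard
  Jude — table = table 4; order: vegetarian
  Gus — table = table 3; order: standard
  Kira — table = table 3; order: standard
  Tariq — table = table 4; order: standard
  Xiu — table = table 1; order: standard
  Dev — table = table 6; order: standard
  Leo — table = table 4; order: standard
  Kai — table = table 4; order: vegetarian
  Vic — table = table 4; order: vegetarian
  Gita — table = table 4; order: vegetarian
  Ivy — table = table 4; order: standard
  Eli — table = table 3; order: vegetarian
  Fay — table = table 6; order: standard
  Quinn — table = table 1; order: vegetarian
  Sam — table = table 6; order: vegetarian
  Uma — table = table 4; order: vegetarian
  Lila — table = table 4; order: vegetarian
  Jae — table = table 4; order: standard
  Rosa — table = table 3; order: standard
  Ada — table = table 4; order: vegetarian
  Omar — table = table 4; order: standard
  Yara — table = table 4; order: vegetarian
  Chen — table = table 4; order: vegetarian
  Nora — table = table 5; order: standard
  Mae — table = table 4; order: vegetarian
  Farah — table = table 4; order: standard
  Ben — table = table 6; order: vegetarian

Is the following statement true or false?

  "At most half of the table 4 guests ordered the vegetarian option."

False

The determiner here denotes the relation: |A ∩ B| ≤ |A ∖ B|.
|A| = 19, |A ∩ B| = 10, |A ∖ B| = 9.
10 > 9, so the statement is false.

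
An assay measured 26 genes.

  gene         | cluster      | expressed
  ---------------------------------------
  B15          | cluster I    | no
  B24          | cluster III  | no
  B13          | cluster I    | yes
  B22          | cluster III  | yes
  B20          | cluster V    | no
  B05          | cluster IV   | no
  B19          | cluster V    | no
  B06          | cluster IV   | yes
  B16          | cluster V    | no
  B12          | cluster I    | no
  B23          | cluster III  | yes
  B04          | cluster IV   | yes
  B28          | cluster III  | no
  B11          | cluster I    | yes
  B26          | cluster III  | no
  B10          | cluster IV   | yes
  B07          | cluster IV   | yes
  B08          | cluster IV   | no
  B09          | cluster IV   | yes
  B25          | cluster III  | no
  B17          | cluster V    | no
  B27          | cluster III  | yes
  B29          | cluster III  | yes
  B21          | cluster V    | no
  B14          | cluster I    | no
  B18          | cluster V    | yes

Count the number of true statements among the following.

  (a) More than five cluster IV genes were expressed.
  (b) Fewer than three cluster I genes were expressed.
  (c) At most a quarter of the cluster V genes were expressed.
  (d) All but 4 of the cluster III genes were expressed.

3

(a) cluster IV: |A| = 7, |A ∩ B| = 5; needs |A ∩ B| > 5 — false.
(b) cluster I: |A| = 5, |A ∩ B| = 2; needs |A ∩ B| < 3 — true.
(c) cluster V: |A| = 6, |A ∩ B| = 1; needs |A ∩ B| / |A| ≤ 1/4 — true.
(d) cluster III: |A| = 8, |A ∩ B| = 4; needs |A ∖ B| = 4 — true.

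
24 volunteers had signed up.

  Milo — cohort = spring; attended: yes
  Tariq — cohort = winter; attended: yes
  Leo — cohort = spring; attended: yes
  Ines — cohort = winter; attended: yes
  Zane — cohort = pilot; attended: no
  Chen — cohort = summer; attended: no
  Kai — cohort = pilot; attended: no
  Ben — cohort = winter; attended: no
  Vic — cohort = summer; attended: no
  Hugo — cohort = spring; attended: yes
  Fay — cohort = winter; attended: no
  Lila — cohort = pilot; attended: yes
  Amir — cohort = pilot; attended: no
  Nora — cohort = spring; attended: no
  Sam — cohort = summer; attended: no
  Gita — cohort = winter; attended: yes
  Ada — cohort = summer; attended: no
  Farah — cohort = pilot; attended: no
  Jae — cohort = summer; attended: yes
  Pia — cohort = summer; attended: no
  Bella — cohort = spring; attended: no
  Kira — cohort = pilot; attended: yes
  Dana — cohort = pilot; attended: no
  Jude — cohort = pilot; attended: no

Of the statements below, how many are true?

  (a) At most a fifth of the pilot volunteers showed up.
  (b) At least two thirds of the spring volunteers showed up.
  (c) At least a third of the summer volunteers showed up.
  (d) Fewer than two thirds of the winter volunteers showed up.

1

(a) pilot: |A| = 8, |A ∩ B| = 2; needs |A ∩ B| / |A| ≤ 1/5 — false.
(b) spring: |A| = 5, |A ∩ B| = 3; needs |A ∩ B| / |A| ≥ 2/3 — false.
(c) summer: |A| = 6, |A ∩ B| = 1; needs |A ∩ B| / |A| ≥ 1/3 — false.
(d) winter: |A| = 5, |A ∩ B| = 3; needs |A ∩ B| / |A| < 2/3 — true.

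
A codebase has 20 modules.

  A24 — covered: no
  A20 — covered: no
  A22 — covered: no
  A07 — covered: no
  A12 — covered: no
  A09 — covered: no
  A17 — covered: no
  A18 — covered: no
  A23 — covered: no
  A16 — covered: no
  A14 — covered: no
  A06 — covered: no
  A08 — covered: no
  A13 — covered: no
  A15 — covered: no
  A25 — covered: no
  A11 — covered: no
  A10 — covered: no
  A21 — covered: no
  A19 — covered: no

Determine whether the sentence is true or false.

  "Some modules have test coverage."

'Some modules have test coverage' holds iff A ∩ B ≠ ∅ (|A ∩ B| ≥ 1).
|A| = 20, |A ∩ B| = 0, |A ∖ B| = 20.
So the statement is false.

False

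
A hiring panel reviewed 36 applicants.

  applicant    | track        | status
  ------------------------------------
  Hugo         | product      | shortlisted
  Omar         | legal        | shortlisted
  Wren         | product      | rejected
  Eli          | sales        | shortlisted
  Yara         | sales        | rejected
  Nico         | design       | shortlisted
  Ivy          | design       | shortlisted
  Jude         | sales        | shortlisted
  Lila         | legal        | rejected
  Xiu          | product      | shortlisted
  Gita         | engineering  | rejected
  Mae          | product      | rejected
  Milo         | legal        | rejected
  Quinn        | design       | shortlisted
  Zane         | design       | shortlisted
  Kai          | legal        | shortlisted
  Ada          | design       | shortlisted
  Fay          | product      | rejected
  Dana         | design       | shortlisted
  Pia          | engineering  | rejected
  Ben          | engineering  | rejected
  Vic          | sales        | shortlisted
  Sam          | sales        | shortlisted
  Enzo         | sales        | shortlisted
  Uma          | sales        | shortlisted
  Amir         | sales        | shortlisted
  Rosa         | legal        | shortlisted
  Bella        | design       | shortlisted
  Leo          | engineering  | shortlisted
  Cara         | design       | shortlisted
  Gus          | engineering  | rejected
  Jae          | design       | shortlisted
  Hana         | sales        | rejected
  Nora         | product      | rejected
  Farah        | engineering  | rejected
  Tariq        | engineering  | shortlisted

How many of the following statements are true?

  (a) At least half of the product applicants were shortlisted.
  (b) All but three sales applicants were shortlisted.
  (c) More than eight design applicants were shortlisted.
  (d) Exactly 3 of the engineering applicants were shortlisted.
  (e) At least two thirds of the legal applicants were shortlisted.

1

(a) product: |A| = 6, |A ∩ B| = 2; needs |A ∩ B| ≥ |A ∖ B| — false.
(b) sales: |A| = 9, |A ∩ B| = 7; needs |A ∖ B| = 3 — false.
(c) design: |A| = 9, |A ∩ B| = 9; needs |A ∩ B| > 8 — true.
(d) engineering: |A| = 7, |A ∩ B| = 2; needs |A ∩ B| = 3 — false.
(e) legal: |A| = 5, |A ∩ B| = 3; needs |A ∩ B| / |A| ≥ 2/3 — false.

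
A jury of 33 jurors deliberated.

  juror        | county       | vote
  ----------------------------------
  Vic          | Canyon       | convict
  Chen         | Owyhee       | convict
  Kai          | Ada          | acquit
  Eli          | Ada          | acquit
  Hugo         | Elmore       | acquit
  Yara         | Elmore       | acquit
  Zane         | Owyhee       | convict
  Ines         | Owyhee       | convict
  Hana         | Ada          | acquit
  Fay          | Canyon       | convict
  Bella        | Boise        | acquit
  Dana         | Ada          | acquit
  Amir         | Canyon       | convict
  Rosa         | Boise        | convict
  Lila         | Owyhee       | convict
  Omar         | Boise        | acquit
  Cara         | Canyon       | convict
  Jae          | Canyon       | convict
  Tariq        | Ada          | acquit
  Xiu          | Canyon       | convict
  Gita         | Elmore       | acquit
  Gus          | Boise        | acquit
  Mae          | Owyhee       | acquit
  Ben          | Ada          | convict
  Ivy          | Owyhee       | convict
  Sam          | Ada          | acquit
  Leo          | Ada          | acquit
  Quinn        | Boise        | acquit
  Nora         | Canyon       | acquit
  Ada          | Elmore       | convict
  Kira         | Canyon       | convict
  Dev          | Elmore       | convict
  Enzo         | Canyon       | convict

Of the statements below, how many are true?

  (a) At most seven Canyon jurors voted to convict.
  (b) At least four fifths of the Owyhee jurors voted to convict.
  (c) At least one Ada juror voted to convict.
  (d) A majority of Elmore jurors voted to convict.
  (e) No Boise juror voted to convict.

2

(a) Canyon: |A| = 9, |A ∩ B| = 8; needs |A ∩ B| ≤ 7 — false.
(b) Owyhee: |A| = 6, |A ∩ B| = 5; needs |A ∩ B| / |A| ≥ 4/5 — true.
(c) Ada: |A| = 8, |A ∩ B| = 1; needs A ∩ B ≠ ∅ (|A ∩ B| ≥ 1) — true.
(d) Elmore: |A| = 5, |A ∩ B| = 2; needs |A ∩ B| > |A ∖ B| — false.
(e) Boise: |A| = 5, |A ∩ B| = 1; needs A ∩ B = ∅ (|A ∩ B| = 0) — false.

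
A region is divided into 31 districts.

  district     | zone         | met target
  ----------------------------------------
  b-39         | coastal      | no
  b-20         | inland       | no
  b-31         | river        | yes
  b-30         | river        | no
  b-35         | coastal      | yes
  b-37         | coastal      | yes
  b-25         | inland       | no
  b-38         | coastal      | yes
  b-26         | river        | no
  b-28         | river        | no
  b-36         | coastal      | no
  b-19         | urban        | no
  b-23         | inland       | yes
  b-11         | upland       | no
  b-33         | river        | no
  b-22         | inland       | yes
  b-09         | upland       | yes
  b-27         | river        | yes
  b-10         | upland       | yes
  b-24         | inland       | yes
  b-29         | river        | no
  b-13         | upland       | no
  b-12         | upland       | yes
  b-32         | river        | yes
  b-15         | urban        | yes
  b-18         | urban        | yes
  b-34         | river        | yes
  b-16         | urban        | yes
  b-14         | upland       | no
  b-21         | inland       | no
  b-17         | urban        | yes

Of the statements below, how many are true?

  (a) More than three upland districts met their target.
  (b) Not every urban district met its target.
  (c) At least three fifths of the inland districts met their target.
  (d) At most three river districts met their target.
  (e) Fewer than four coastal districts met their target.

2

(a) upland: |A| = 6, |A ∩ B| = 3; needs |A ∩ B| > 3 — false.
(b) urban: |A| = 5, |A ∩ B| = 4; needs A ⊄ B (|A ∖ B| ≥ 1) — true.
(c) inland: |A| = 6, |A ∩ B| = 3; needs |A ∩ B| / |A| ≥ 3/5 — false.
(d) river: |A| = 9, |A ∩ B| = 4; needs |A ∩ B| ≤ 3 — false.
(e) coastal: |A| = 5, |A ∩ B| = 3; needs |A ∩ B| < 4 — true.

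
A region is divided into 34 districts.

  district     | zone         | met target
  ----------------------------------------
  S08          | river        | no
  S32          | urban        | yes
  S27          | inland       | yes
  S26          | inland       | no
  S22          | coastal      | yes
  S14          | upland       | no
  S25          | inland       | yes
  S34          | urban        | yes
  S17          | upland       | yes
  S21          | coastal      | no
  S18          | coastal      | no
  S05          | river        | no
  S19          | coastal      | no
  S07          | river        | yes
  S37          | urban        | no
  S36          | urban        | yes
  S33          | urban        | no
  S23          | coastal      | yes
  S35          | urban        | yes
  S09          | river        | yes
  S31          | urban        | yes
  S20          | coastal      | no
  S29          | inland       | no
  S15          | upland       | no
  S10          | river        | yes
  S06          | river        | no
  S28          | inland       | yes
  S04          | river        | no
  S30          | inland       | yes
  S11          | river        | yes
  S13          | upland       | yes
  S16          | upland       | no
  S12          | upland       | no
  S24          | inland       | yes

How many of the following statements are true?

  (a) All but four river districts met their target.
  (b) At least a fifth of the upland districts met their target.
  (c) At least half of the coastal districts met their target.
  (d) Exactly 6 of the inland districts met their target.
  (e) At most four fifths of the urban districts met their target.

3

(a) river: |A| = 8, |A ∩ B| = 4; needs |A ∖ B| = 4 — true.
(b) upland: |A| = 6, |A ∩ B| = 2; needs |A ∩ B| / |A| ≥ 1/5 — true.
(c) coastal: |A| = 6, |A ∩ B| = 2; needs |A ∩ B| ≥ |A ∖ B| — false.
(d) inland: |A| = 7, |A ∩ B| = 5; needs |A ∩ B| = 6 — false.
(e) urban: |A| = 7, |A ∩ B| = 5; needs |A ∩ B| / |A| ≤ 4/5 — true.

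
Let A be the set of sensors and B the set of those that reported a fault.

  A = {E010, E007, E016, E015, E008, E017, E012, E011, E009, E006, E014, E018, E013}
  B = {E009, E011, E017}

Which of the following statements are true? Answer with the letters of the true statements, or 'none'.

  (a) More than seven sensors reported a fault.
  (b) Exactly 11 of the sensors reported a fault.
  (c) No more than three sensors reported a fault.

|A| = 13, |A ∩ B| = 3, |A ∖ B| = 10.
(a) |A ∩ B| > 7: fails.
(b) |A ∩ B| = 11: fails.
(c) |A ∩ B| ≤ 3: holds.

(c)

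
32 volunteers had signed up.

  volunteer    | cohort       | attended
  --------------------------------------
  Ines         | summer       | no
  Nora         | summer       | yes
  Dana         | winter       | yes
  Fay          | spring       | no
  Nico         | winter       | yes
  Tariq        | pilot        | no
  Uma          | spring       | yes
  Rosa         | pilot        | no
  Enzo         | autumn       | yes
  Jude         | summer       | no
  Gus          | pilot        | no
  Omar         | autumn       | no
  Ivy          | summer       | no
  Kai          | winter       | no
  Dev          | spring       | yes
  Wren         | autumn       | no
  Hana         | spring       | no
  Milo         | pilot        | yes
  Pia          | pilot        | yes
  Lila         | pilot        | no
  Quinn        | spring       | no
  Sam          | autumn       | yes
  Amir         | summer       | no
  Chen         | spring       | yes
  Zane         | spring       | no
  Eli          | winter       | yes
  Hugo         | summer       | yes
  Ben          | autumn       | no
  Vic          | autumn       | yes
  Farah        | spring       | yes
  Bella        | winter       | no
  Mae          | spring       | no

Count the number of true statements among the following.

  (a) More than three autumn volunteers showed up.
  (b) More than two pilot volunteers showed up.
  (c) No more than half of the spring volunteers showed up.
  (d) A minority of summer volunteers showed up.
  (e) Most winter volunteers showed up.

(a) autumn: |A| = 6, |A ∩ B| = 3; needs |A ∩ B| > 3 — false.
(b) pilot: |A| = 6, |A ∩ B| = 2; needs |A ∩ B| > 2 — false.
(c) spring: |A| = 9, |A ∩ B| = 4; needs |A ∩ B| ≤ |A ∖ B| — true.
(d) summer: |A| = 6, |A ∩ B| = 2; needs |A ∩ B| < |A ∖ B| — true.
(e) winter: |A| = 5, |A ∩ B| = 3; needs |A ∩ B| > |A ∖ B| — true.

3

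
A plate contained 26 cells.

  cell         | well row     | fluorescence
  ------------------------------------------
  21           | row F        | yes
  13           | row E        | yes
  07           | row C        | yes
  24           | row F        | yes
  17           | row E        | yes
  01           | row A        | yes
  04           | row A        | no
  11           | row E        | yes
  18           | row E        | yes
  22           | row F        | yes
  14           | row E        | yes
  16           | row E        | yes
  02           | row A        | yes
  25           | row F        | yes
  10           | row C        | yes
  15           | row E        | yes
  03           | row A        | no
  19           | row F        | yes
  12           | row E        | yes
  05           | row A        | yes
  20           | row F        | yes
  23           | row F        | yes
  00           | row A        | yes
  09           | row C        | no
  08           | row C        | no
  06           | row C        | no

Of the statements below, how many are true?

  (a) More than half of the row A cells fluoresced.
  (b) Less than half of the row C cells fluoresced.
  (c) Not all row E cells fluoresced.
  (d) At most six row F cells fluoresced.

2

(a) row A: |A| = 6, |A ∩ B| = 4; needs |A ∩ B| > |A ∖ B| — true.
(b) row C: |A| = 5, |A ∩ B| = 2; needs |A ∩ B| < |A ∖ B| — true.
(c) row E: |A| = 8, |A ∩ B| = 8; needs A ⊄ B (|A ∖ B| ≥ 1) — false.
(d) row F: |A| = 7, |A ∩ B| = 7; needs |A ∩ B| ≤ 6 — false.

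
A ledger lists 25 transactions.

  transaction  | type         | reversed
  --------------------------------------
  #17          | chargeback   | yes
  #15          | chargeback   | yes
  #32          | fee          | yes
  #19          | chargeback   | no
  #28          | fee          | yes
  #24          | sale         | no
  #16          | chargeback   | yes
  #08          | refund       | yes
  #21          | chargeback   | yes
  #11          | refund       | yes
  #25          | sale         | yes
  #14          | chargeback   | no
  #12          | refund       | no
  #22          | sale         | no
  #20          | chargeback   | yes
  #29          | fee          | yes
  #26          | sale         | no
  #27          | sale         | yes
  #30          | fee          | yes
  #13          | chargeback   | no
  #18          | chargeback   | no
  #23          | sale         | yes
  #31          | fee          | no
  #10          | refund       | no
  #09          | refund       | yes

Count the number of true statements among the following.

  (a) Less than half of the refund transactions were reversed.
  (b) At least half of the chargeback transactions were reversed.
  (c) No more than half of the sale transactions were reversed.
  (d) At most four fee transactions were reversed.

(a) refund: |A| = 5, |A ∩ B| = 3; needs |A ∩ B| < |A ∖ B| — false.
(b) chargeback: |A| = 9, |A ∩ B| = 5; needs |A ∩ B| ≥ |A ∖ B| — true.
(c) sale: |A| = 6, |A ∩ B| = 3; needs |A ∩ B| ≤ |A ∖ B| — true.
(d) fee: |A| = 5, |A ∩ B| = 4; needs |A ∩ B| ≤ 4 — true.

3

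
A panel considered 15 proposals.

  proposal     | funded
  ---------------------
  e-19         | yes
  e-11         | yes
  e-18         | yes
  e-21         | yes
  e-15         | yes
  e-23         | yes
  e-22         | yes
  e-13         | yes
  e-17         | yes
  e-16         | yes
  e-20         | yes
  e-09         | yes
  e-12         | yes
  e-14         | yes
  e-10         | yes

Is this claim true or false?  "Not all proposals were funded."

False

The determiner here denotes the relation: A ⊄ B (|A ∖ B| ≥ 1).
|A| = 15, |A ∩ B| = 15, |A ∖ B| = 0.
So the statement is false.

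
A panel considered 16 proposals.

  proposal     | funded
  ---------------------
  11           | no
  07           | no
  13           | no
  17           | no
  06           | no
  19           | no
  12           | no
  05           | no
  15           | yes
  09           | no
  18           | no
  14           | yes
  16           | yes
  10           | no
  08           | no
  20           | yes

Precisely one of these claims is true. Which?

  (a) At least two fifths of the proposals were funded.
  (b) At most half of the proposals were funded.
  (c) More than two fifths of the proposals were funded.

(b)

|A| = 16, |A ∩ B| = 4, |A ∖ B| = 12.
(a) requires |A ∩ B| / |A| ≥ 2/5: false.
(b) requires |A ∩ B| ≤ |A ∖ B|: true.
(c) requires |A ∩ B| / |A| > 2/5: false.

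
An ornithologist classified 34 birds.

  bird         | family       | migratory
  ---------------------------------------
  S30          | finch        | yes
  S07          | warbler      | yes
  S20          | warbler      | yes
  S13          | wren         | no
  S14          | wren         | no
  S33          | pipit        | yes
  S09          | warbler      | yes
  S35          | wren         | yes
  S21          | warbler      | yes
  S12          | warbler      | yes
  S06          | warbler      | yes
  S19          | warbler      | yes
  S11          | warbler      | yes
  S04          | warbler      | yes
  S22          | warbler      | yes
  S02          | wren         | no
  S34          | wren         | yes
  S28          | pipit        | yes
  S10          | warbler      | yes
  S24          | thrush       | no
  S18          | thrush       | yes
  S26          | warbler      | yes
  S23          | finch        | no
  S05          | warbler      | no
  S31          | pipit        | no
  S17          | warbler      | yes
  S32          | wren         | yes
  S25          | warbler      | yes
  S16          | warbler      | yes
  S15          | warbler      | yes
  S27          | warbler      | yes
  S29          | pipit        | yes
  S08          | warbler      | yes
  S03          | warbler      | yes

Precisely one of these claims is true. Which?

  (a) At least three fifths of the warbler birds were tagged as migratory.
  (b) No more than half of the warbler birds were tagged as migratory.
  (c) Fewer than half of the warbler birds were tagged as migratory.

|A| = 20, |A ∩ B| = 19, |A ∖ B| = 1.
(a) requires |A ∩ B| / |A| ≥ 3/5: true.
(b) requires |A ∩ B| ≤ |A ∖ B|: false.
(c) requires |A ∩ B| < |A ∖ B|: false.

(a)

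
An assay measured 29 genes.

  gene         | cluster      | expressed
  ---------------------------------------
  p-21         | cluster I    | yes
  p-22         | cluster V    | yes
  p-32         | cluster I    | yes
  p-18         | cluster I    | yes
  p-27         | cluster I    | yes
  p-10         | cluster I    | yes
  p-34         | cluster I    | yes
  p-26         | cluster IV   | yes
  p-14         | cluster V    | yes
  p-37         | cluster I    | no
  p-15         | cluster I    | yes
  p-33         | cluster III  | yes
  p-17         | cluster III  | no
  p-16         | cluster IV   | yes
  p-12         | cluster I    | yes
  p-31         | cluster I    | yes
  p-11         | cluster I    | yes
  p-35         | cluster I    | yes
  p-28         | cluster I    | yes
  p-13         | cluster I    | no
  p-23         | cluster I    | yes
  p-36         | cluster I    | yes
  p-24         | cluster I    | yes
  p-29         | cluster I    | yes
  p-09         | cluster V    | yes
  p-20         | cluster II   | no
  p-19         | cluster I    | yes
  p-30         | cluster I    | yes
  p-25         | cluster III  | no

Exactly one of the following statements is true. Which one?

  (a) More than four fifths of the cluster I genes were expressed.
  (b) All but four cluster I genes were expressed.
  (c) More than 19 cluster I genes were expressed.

(a)

|A| = 20, |A ∩ B| = 18, |A ∖ B| = 2.
(a) requires |A ∩ B| / |A| > 4/5: true.
(b) requires |A ∖ B| = 4: false.
(c) requires |A ∩ B| > 19: false.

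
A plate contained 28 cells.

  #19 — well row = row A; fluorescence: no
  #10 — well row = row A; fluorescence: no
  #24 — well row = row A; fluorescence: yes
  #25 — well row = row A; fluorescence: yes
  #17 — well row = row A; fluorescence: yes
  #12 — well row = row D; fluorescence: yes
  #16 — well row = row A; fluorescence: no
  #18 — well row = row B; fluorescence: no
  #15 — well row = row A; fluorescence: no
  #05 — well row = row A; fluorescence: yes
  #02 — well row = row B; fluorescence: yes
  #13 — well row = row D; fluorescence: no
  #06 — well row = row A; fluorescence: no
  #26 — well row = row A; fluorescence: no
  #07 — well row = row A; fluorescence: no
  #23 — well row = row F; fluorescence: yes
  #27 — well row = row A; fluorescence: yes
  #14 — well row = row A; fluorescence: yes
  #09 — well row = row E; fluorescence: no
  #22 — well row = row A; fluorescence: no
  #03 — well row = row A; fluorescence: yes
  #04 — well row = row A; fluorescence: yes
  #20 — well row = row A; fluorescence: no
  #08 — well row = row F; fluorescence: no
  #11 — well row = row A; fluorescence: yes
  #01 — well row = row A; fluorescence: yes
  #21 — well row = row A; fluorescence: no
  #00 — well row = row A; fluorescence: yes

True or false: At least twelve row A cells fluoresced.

Truth condition: |A ∩ B| ≥ 12.
|A| = 21, |A ∩ B| = 11, |A ∖ B| = 10.
|A ∩ B| = 11, so the statement is false.

False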